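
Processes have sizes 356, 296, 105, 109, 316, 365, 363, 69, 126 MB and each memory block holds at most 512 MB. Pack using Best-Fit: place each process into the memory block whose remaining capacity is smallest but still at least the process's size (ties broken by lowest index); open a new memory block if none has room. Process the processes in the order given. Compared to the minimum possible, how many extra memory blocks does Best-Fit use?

0

Best-Fit: [356,105] [296,109,69] [316] [365,126] [363] → 5 memory blocks.
Total size 2105 MB; any packing needs at least ⌈2105/512⌉ = 5 memory blocks.
So 5 is already optimal.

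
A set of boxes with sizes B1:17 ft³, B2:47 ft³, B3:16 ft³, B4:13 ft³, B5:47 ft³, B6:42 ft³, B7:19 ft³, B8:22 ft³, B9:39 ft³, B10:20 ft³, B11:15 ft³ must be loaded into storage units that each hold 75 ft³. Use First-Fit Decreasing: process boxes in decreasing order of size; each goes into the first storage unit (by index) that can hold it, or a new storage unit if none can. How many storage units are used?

Sorted descending: 47, 47, 42, 39, 22, 20, 19, 17, 16, 15, 13.
47 ft³ → storage unit 1 (remaining 28 ft³)
47 ft³ → storage unit 2 (remaining 28 ft³)
42 ft³ → storage unit 3 (remaining 33 ft³)
39 ft³ → storage unit 4 (remaining 36 ft³)
22 ft³ → storage unit 1 (remaining 6 ft³)
20 ft³ → storage unit 2 (remaining 8 ft³)
19 ft³ → storage unit 3 (remaining 14 ft³)
17 ft³ → storage unit 4 (remaining 19 ft³)
16 ft³ → storage unit 4 (remaining 3 ft³)
15 ft³ → storage unit 5 (remaining 60 ft³)
13 ft³ → storage unit 3 (remaining 1 ft³)

5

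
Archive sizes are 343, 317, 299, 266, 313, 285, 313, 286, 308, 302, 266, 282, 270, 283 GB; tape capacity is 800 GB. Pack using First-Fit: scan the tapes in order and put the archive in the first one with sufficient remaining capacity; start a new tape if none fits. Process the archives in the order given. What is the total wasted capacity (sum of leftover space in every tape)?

1467

343 GB → tape 1 (remaining 457 GB)
317 GB → tape 1 (remaining 140 GB)
299 GB → tape 2 (remaining 501 GB)
266 GB → tape 2 (remaining 235 GB)
313 GB → tape 3 (remaining 487 GB)
285 GB → tape 3 (remaining 202 GB)
313 GB → tape 4 (remaining 487 GB)
286 GB → tape 4 (remaining 201 GB)
308 GB → tape 5 (remaining 492 GB)
302 GB → tape 5 (remaining 190 GB)
266 GB → tape 6 (remaining 534 GB)
282 GB → tape 6 (remaining 252 GB)
270 GB → tape 7 (remaining 530 GB)
283 GB → tape 7 (remaining 247 GB)
7 tapes × 800 GB = 5600 GB; used 4133 GB; unused 1467 GB.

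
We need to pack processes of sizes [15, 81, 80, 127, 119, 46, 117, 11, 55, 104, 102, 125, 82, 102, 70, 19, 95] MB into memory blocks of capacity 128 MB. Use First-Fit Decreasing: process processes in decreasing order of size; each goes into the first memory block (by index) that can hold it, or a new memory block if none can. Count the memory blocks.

12

Sorted descending: 127, 125, 119, 117, 104, 102, 102, 95, 82, 81, 80, 70, 55, 46, 19, 15, 11.
Put 127 MB in memory block 1; 1 MB remain.
Put 125 MB in memory block 2; 3 MB remain.
Put 119 MB in memory block 3; 9 MB remain.
Put 117 MB in memory block 4; 11 MB remain.
Put 104 MB in memory block 5; 24 MB remain.
Put 102 MB in memory block 6; 26 MB remain.
Put 102 MB in memory block 7; 26 MB remain.
Put 95 MB in memory block 8; 33 MB remain.
Put 82 MB in memory block 9; 46 MB remain.
Put 81 MB in memory block 10; 47 MB remain.
Put 80 MB in memory block 11; 48 MB remain.
Put 70 MB in memory block 12; 58 MB remain.
Put 55 MB in memory block 12; 3 MB remain.
Put 46 MB in memory block 9; 0 MB remain.
Put 19 MB in memory block 5; 5 MB remain.
Put 15 MB in memory block 6; 11 MB remain.
Put 11 MB in memory block 4; 0 MB remain.
Final memory blocks: [127] [125] [119] [117,11] [104,19] [102,15] [102] [95] [82,46] [81] [80] [70,55].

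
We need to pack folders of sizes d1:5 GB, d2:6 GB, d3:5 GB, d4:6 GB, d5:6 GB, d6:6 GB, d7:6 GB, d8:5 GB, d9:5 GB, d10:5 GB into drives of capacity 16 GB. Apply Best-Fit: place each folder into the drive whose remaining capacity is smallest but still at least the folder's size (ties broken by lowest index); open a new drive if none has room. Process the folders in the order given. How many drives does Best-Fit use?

4

Put d1 (5 GB) in drive 1; 11 GB remain.
Put d2 (6 GB) in drive 1; 5 GB remain.
Put d3 (5 GB) in drive 1; 0 GB remain.
Put d4 (6 GB) in drive 2; 10 GB remain.
Put d5 (6 GB) in drive 2; 4 GB remain.
Put d6 (6 GB) in drive 3; 10 GB remain.
Put d7 (6 GB) in drive 3; 4 GB remain.
Put d8 (5 GB) in drive 4; 11 GB remain.
Put d9 (5 GB) in drive 4; 6 GB remain.
Put d10 (5 GB) in drive 4; 1 GB remain.
Final drives: [5,6,5] [6,6] [6,6] [5,5,5].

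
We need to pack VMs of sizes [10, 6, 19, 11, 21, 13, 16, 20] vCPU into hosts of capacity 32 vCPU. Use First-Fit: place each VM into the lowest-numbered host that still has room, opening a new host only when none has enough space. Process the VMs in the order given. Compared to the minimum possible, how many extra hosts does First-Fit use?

First-Fit: [10,6,11] [19,13] [21] [16] [20] → 5 hosts.
Total size 116 vCPU; any packing needs at least ⌈116/32⌉ = 4 hosts.
An optimal packing achieves that bound: [21,11] [20,10] [19,13] [16,6] → 4 hosts.
Excess: 5 − 4 = 1.

1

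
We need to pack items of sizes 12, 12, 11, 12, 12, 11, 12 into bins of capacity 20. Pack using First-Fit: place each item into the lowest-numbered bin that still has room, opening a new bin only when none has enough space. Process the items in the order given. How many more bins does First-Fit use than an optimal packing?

First-Fit: [12] [12] [11] [12] [12] [11] [12] → 7 bins.
7 items exceed 10 (half the capacity), and no two of those can share a bin, so at least 7 bins are needed.
So 7 is already optimal.

0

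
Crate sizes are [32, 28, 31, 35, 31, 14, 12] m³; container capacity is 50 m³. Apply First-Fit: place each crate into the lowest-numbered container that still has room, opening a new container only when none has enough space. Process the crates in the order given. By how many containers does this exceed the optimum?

First-Fit: [32,14] [28,12] [31] [35] [31] → 5 containers.
5 crates exceed 25 m³ (half the capacity), and no two of those can share a container, so at least 5 containers are needed.
So 5 is already optimal.

0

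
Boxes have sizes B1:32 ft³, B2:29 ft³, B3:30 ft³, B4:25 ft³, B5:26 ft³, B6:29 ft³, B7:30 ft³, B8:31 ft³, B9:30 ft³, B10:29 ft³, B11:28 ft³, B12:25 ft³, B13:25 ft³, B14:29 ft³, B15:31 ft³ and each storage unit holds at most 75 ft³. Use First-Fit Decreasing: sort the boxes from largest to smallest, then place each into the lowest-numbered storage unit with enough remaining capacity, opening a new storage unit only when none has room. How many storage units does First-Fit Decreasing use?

7

Sorted descending: 32, 31, 31, 30, 30, 30, 29, 29, 29, 29, 28, 26, 25, 25, 25.
storage unit 1: place 32 ft³, 43 ft³ left
storage unit 1: place 31 ft³, 12 ft³ left
storage unit 2: place 31 ft³, 44 ft³ left
storage unit 2: place 30 ft³, 14 ft³ left
storage unit 3: place 30 ft³, 45 ft³ left
storage unit 3: place 30 ft³, 15 ft³ left
storage unit 4: place 29 ft³, 46 ft³ left
storage unit 4: place 29 ft³, 17 ft³ left
storage unit 5: place 29 ft³, 46 ft³ left
storage unit 5: place 29 ft³, 17 ft³ left
storage unit 6: place 28 ft³, 47 ft³ left
storage unit 6: place 26 ft³, 21 ft³ left
storage unit 7: place 25 ft³, 50 ft³ left
storage unit 7: place 25 ft³, 25 ft³ left
storage unit 7: place 25 ft³, 0 ft³ left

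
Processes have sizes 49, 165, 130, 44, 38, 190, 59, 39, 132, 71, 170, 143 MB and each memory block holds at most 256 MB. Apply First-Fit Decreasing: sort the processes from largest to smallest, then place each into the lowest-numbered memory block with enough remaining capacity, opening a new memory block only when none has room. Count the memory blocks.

6 memory blocks

Sorted descending: 190, 170, 165, 143, 132, 130, 71, 59, 49, 44, 39, 38.
memory block 1: place 190 MB, 66 MB left
memory block 2: place 170 MB, 86 MB left
memory block 3: place 165 MB, 91 MB left
memory block 4: place 143 MB, 113 MB left
memory block 5: place 132 MB, 124 MB left
memory block 6: place 130 MB, 126 MB left
memory block 2: place 71 MB, 15 MB left
memory block 1: place 59 MB, 7 MB left
memory block 3: place 49 MB, 42 MB left
memory block 4: place 44 MB, 69 MB left
memory block 3: place 39 MB, 3 MB left
memory block 4: place 38 MB, 31 MB left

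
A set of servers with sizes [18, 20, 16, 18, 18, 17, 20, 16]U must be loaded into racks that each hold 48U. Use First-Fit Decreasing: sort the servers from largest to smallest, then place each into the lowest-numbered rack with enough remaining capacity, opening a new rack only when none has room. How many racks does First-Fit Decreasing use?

Sorted descending: 20, 20, 18, 18, 18, 17, 16, 16.
20U → rack 1 (remaining 28U)
20U → rack 1 (remaining 8U)
18U → rack 2 (remaining 30U)
18U → rack 2 (remaining 12U)
18U → rack 3 (remaining 30U)
17U → rack 3 (remaining 13U)
16U → rack 4 (remaining 32U)
16U → rack 4 (remaining 16U)

4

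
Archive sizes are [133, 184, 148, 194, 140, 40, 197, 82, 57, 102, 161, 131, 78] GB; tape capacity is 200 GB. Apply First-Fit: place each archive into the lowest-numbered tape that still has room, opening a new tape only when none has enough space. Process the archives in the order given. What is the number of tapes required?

10

133 GB → tape 1 (remaining 67 GB)
184 GB → tape 2 (remaining 16 GB)
148 GB → tape 3 (remaining 52 GB)
194 GB → tape 4 (remaining 6 GB)
140 GB → tape 5 (remaining 60 GB)
40 GB → tape 1 (remaining 27 GB)
197 GB → tape 6 (remaining 3 GB)
82 GB → tape 7 (remaining 118 GB)
57 GB → tape 5 (remaining 3 GB)
102 GB → tape 7 (remaining 16 GB)
161 GB → tape 8 (remaining 39 GB)
131 GB → tape 9 (remaining 69 GB)
78 GB → tape 10 (remaining 122 GB)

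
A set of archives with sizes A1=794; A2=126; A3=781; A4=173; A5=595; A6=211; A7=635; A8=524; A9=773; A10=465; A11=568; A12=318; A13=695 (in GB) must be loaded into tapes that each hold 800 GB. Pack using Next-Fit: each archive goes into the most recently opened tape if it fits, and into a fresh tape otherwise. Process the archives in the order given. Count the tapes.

Put A1 (794 GB) in tape 1; 6 GB remain.
Put A2 (126 GB) in tape 2; 674 GB remain.
Put A3 (781 GB) in tape 3; 19 GB remain.
Put A4 (173 GB) in tape 4; 627 GB remain.
Put A5 (595 GB) in tape 4; 32 GB remain.
Put A6 (211 GB) in tape 5; 589 GB remain.
Put A7 (635 GB) in tape 6; 165 GB remain.
Put A8 (524 GB) in tape 7; 276 GB remain.
Put A9 (773 GB) in tape 8; 27 GB remain.
Put A10 (465 GB) in tape 9; 335 GB remain.
Put A11 (568 GB) in tape 10; 232 GB remain.
Put A12 (318 GB) in tape 11; 482 GB remain.
Put A13 (695 GB) in tape 12; 105 GB remain.

12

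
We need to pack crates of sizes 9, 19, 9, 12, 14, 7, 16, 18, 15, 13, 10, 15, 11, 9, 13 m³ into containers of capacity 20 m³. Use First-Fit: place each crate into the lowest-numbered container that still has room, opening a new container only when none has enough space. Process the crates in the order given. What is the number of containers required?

12 containers

9 m³ → container 1 (remaining 11 m³)
19 m³ → container 2 (remaining 1 m³)
9 m³ → container 1 (remaining 2 m³)
12 m³ → container 3 (remaining 8 m³)
14 m³ → container 4 (remaining 6 m³)
7 m³ → container 3 (remaining 1 m³)
16 m³ → container 5 (remaining 4 m³)
18 m³ → container 6 (remaining 2 m³)
15 m³ → container 7 (remaining 5 m³)
13 m³ → container 8 (remaining 7 m³)
10 m³ → container 9 (remaining 10 m³)
15 m³ → container 10 (remaining 5 m³)
11 m³ → container 11 (remaining 9 m³)
9 m³ → container 9 (remaining 1 m³)
13 m³ → container 12 (remaining 7 m³)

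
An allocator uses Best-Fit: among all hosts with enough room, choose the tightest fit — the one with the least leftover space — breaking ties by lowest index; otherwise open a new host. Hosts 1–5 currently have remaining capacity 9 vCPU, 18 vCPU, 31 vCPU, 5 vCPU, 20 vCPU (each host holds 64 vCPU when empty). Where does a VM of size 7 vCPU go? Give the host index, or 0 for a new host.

1

Hosts with room: host 1 (9 vCPU), host 2 (18 vCPU), host 3 (31 vCPU), host 5 (20 vCPU).
Tightest fit is host 1 with 9 vCPU free.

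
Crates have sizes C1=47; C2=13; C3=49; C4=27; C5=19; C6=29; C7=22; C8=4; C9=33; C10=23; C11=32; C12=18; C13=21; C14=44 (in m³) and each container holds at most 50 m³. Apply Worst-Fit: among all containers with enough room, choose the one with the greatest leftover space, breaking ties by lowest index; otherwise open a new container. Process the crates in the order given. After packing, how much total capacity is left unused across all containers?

69

Put C1 (47 m³) in container 1; 3 m³ remain.
Put C2 (13 m³) in container 2; 37 m³ remain.
Put C3 (49 m³) in container 3; 1 m³ remain.
Put C4 (27 m³) in container 2; 10 m³ remain.
Put C5 (19 m³) in container 4; 31 m³ remain.
Put C6 (29 m³) in container 4; 2 m³ remain.
Put C7 (22 m³) in container 5; 28 m³ remain.
Put C8 (4 m³) in container 5; 24 m³ remain.
Put C9 (33 m³) in container 6; 17 m³ remain.
Put C10 (23 m³) in container 5; 1 m³ remain.
Put C11 (32 m³) in container 7; 18 m³ remain.
Put C12 (18 m³) in container 7; 0 m³ remain.
Put C13 (21 m³) in container 8; 29 m³ remain.
Put C14 (44 m³) in container 9; 6 m³ remain.
9 containers × 50 m³ = 450 m³; used 381 m³; unused 69 m³.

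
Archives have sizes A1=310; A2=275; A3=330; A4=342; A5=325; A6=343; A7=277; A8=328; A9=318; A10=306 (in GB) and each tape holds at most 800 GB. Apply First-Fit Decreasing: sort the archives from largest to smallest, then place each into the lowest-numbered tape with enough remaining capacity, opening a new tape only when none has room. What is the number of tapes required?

5 tapes

Sorted descending: 343, 342, 330, 328, 325, 318, 310, 306, 277, 275.
Put 343 GB in tape 1; 457 GB remain.
Put 342 GB in tape 1; 115 GB remain.
Put 330 GB in tape 2; 470 GB remain.
Put 328 GB in tape 2; 142 GB remain.
Put 325 GB in tape 3; 475 GB remain.
Put 318 GB in tape 3; 157 GB remain.
Put 310 GB in tape 4; 490 GB remain.
Put 306 GB in tape 4; 184 GB remain.
Put 277 GB in tape 5; 523 GB remain.
Put 275 GB in tape 5; 248 GB remain.
Final tapes: [343,342] [330,328] [325,318] [310,306] [277,275].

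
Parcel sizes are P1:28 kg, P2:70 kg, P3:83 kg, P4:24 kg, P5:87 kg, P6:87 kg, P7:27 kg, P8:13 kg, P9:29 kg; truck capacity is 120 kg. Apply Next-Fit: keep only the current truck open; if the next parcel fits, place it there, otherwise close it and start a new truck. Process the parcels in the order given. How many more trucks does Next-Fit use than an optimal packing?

1

Next-Fit: [28,70] [83,24] [87] [87,27] [13,29] → 5 trucks.
Total size 448 kg; any packing needs at least ⌈448/120⌉ = 4 trucks.
An optimal packing achieves that bound: [87,29] [87,28] [83,27] [70,24,13] → 4 trucks.
Excess: 5 − 4 = 1.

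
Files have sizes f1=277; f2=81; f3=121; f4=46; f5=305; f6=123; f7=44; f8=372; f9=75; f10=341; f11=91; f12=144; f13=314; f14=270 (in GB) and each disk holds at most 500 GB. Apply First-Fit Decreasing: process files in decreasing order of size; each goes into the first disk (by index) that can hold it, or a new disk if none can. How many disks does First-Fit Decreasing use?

6 disks

Sorted descending: 372, 341, 314, 305, 277, 270, 144, 123, 121, 91, 81, 75, 46, 44.
Put 372 GB in disk 1; 128 GB remain.
Put 341 GB in disk 2; 159 GB remain.
Put 314 GB in disk 3; 186 GB remain.
Put 305 GB in disk 4; 195 GB remain.
Put 277 GB in disk 5; 223 GB remain.
Put 270 GB in disk 6; 230 GB remain.
Put 144 GB in disk 2; 15 GB remain.
Put 123 GB in disk 1; 5 GB remain.
Put 121 GB in disk 3; 65 GB remain.
Put 91 GB in disk 4; 104 GB remain.
Put 81 GB in disk 4; 23 GB remain.
Put 75 GB in disk 5; 148 GB remain.
Put 46 GB in disk 3; 19 GB remain.
Put 44 GB in disk 5; 104 GB remain.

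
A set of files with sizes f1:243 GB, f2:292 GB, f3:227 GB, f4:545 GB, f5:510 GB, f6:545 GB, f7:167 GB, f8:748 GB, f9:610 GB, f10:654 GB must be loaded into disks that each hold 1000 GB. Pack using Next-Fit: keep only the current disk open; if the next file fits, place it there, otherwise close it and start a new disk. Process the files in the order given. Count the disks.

7

Put f1 (243 GB) in disk 1; 757 GB remain.
Put f2 (292 GB) in disk 1; 465 GB remain.
Put f3 (227 GB) in disk 1; 238 GB remain.
Put f4 (545 GB) in disk 2; 455 GB remain.
Put f5 (510 GB) in disk 3; 490 GB remain.
Put f6 (545 GB) in disk 4; 455 GB remain.
Put f7 (167 GB) in disk 4; 288 GB remain.
Put f8 (748 GB) in disk 5; 252 GB remain.
Put f9 (610 GB) in disk 6; 390 GB remain.
Put f10 (654 GB) in disk 7; 346 GB remain.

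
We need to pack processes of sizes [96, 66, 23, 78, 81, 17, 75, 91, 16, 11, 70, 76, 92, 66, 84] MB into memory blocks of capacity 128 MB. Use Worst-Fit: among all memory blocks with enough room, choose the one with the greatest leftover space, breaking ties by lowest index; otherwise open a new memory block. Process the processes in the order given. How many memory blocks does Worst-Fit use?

memory block 1: place 96 MB, 32 MB left
memory block 2: place 66 MB, 62 MB left
memory block 2: place 23 MB, 39 MB left
memory block 3: place 78 MB, 50 MB left
memory block 4: place 81 MB, 47 MB left
memory block 3: place 17 MB, 33 MB left
memory block 5: place 75 MB, 53 MB left
memory block 6: place 91 MB, 37 MB left
memory block 5: place 16 MB, 37 MB left
memory block 4: place 11 MB, 36 MB left
memory block 7: place 70 MB, 58 MB left
memory block 8: place 76 MB, 52 MB left
memory block 9: place 92 MB, 36 MB left
memory block 10: place 66 MB, 62 MB left
memory block 11: place 84 MB, 44 MB left
Final memory blocks: [96] [66,23] [78,17] [81,11] [75,16] [91] [70] [76] [92] [66] [84].

11 memory blocks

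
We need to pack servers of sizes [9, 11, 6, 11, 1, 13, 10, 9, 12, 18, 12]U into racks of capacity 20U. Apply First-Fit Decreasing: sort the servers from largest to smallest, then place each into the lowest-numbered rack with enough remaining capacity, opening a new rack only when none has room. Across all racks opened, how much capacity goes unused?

Sorted descending: 18, 13, 12, 12, 11, 11, 10, 9, 9, 6, 1.
Put 18U in rack 1; 2U remain.
Put 13U in rack 2; 7U remain.
Put 12U in rack 3; 8U remain.
Put 12U in rack 4; 8U remain.
Put 11U in rack 5; 9U remain.
Put 11U in rack 6; 9U remain.
Put 10U in rack 7; 10U remain.
Put 9U in rack 5; 0U remain.
Put 9U in rack 6; 0U remain.
Put 6U in rack 2; 1U remain.
Put 1U in rack 1; 1U remain.
7 racks × 20U = 140U; used 112U; unused 28U.

28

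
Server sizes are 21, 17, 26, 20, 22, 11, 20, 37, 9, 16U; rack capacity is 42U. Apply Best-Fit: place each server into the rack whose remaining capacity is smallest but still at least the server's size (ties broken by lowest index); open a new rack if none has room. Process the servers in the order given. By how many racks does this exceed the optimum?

1

Best-Fit: [21,17] [26,11] [20,22] [20,9] [37] [16] → 6 racks.
Total size 199U; any packing needs at least ⌈199/42⌉ = 5 racks.
An optimal packing achieves that bound: [37] [26,16] [22,20] [21,20] [17,11,9] → 5 racks.
Excess: 6 − 5 = 1.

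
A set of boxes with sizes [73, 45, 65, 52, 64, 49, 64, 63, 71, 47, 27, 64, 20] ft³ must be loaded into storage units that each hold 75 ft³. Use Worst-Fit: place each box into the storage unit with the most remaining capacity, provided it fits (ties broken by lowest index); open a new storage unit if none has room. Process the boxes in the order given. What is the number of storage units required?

11

storage unit 1: place 73 ft³, 2 ft³ left
storage unit 2: place 45 ft³, 30 ft³ left
storage unit 3: place 65 ft³, 10 ft³ left
storage unit 4: place 52 ft³, 23 ft³ left
storage unit 5: place 64 ft³, 11 ft³ left
storage unit 6: place 49 ft³, 26 ft³ left
storage unit 7: place 64 ft³, 11 ft³ left
storage unit 8: place 63 ft³, 12 ft³ left
storage unit 9: place 71 ft³, 4 ft³ left
storage unit 10: place 47 ft³, 28 ft³ left
storage unit 2: place 27 ft³, 3 ft³ left
storage unit 11: place 64 ft³, 11 ft³ left
storage unit 10: place 20 ft³, 8 ft³ left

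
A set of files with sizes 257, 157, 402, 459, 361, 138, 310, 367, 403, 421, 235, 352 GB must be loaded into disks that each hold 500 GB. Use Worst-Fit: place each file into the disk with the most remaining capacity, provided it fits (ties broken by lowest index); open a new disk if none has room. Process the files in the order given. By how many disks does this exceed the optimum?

Worst-Fit: [257,157] [402] [459] [361,138] [310] [367] [403] [421] [235] [352] → 10 disks.
9 files exceed 250 GB (half the capacity), and no two of those can share a disk, so at least 9 disks are needed.
An optimal packing achieves that bound: [459] [421] [403] [402] [367] [361,138] [352] [310,157] [257,235] → 9 disks.
Excess: 10 − 9 = 1.

1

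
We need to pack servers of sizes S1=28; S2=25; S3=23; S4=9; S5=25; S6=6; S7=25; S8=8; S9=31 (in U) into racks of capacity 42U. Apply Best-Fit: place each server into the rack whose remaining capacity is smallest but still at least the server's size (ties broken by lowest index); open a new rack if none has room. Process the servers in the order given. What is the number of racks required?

6

S1 (28U) → rack 1 (remaining 14U)
S2 (25U) → rack 2 (remaining 17U)
S3 (23U) → rack 3 (remaining 19U)
S4 (9U) → rack 1 (remaining 5U)
S5 (25U) → rack 4 (remaining 17U)
S6 (6U) → rack 2 (remaining 11U)
S7 (25U) → rack 5 (remaining 17U)
S8 (8U) → rack 2 (remaining 3U)
S9 (31U) → rack 6 (remaining 11U)
Final racks: [28,9] [25,6,8] [23] [25] [25] [31].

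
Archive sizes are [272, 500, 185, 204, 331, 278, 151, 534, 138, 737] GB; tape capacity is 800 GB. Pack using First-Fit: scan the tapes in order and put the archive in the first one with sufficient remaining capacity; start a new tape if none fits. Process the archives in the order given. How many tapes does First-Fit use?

tape 1: place 272 GB, 528 GB left
tape 1: place 500 GB, 28 GB left
tape 2: place 185 GB, 615 GB left
tape 2: place 204 GB, 411 GB left
tape 2: place 331 GB, 80 GB left
tape 3: place 278 GB, 522 GB left
tape 3: place 151 GB, 371 GB left
tape 4: place 534 GB, 266 GB left
tape 3: place 138 GB, 233 GB left
tape 5: place 737 GB, 63 GB left

5 tapes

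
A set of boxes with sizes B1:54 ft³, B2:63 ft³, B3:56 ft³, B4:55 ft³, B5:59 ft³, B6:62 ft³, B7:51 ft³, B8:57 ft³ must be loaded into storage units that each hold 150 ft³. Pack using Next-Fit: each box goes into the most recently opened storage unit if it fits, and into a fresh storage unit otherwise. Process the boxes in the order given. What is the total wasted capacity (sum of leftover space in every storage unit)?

143

storage unit 1: place B1 (54 ft³), 96 ft³ left
storage unit 1: place B2 (63 ft³), 33 ft³ left
storage unit 2: place B3 (56 ft³), 94 ft³ left
storage unit 2: place B4 (55 ft³), 39 ft³ left
storage unit 3: place B5 (59 ft³), 91 ft³ left
storage unit 3: place B6 (62 ft³), 29 ft³ left
storage unit 4: place B7 (51 ft³), 99 ft³ left
storage unit 4: place B8 (57 ft³), 42 ft³ left
4 storage units × 150 ft³ = 600 ft³; used 457 ft³; unused 143 ft³.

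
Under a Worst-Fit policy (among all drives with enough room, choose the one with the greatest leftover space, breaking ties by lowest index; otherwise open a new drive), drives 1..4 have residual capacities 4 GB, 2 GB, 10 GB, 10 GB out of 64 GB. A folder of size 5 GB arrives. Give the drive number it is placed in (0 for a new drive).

Drives with room: drive 3 (10 GB), drive 4 (10 GB).
Most room is drive 3 with 10 GB free.

3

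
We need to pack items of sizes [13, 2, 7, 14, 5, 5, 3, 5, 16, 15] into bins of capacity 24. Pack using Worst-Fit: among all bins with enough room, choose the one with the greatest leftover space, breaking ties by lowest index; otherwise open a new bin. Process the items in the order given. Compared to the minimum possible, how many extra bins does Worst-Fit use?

Worst-Fit: [13,2,7] [14,5,5] [3,5,16] [15] → 4 bins.
Total size 85; any packing needs at least ⌈85/24⌉ = 4 bins.
So 4 is already optimal.

0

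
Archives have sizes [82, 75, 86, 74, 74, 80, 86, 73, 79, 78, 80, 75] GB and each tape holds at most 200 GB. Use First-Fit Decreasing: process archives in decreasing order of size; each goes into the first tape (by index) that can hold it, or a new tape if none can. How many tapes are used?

6

Sorted descending: 86, 86, 82, 80, 80, 79, 78, 75, 75, 74, 74, 73.
86 GB → tape 1 (remaining 114 GB)
86 GB → tape 1 (remaining 28 GB)
82 GB → tape 2 (remaining 118 GB)
80 GB → tape 2 (remaining 38 GB)
80 GB → tape 3 (remaining 120 GB)
79 GB → tape 3 (remaining 41 GB)
78 GB → tape 4 (remaining 122 GB)
75 GB → tape 4 (remaining 47 GB)
75 GB → tape 5 (remaining 125 GB)
74 GB → tape 5 (remaining 51 GB)
74 GB → tape 6 (remaining 126 GB)
73 GB → tape 6 (remaining 53 GB)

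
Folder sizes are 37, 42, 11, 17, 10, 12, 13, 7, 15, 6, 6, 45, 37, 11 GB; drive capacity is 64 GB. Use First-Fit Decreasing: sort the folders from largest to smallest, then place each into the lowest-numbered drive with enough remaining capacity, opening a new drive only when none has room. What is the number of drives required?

5

Sorted descending: 45, 42, 37, 37, 17, 15, 13, 12, 11, 11, 10, 7, 6, 6.
drive 1: place 45 GB, 19 GB left
drive 2: place 42 GB, 22 GB left
drive 3: place 37 GB, 27 GB left
drive 4: place 37 GB, 27 GB left
drive 1: place 17 GB, 2 GB left
drive 2: place 15 GB, 7 GB left
drive 3: place 13 GB, 14 GB left
drive 3: place 12 GB, 2 GB left
drive 4: place 11 GB, 16 GB left
drive 4: place 11 GB, 5 GB left
drive 5: place 10 GB, 54 GB left
drive 2: place 7 GB, 0 GB left
drive 5: place 6 GB, 48 GB left
drive 5: place 6 GB, 42 GB left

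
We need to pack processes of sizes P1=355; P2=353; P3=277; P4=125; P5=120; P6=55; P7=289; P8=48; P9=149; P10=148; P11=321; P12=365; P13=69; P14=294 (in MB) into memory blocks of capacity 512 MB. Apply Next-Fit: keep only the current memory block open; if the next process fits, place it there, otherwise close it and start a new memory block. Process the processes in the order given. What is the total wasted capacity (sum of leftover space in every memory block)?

memory block 1: place P1 (355 MB), 157 MB left
memory block 2: place P2 (353 MB), 159 MB left
memory block 3: place P3 (277 MB), 235 MB left
memory block 3: place P4 (125 MB), 110 MB left
memory block 4: place P5 (120 MB), 392 MB left
memory block 4: place P6 (55 MB), 337 MB left
memory block 4: place P7 (289 MB), 48 MB left
memory block 4: place P8 (48 MB), 0 MB left
memory block 5: place P9 (149 MB), 363 MB left
memory block 5: place P10 (148 MB), 215 MB left
memory block 6: place P11 (321 MB), 191 MB left
memory block 7: place P12 (365 MB), 147 MB left
memory block 7: place P13 (69 MB), 78 MB left
memory block 8: place P14 (294 MB), 218 MB left
8 memory blocks × 512 MB = 4096 MB; used 2968 MB; unused 1128 MB.

1128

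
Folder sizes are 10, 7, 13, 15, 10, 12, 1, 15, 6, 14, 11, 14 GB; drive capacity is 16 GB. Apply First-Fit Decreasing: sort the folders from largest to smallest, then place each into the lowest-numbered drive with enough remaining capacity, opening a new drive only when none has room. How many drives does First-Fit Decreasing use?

Sorted descending: 15, 15, 14, 14, 13, 12, 11, 10, 10, 7, 6, 1.
15 GB → drive 1 (remaining 1 GB)
15 GB → drive 2 (remaining 1 GB)
14 GB → drive 3 (remaining 2 GB)
14 GB → drive 4 (remaining 2 GB)
13 GB → drive 5 (remaining 3 GB)
12 GB → drive 6 (remaining 4 GB)
11 GB → drive 7 (remaining 5 GB)
10 GB → drive 8 (remaining 6 GB)
10 GB → drive 9 (remaining 6 GB)
7 GB → drive 10 (remaining 9 GB)
6 GB → drive 8 (remaining 0 GB)
1 GB → drive 1 (remaining 0 GB)

10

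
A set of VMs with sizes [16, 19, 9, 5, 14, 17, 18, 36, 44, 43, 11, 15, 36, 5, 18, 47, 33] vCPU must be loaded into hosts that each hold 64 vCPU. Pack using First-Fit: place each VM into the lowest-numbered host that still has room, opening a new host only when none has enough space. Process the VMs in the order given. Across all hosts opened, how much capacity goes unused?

host 1: place 16 vCPU, 48 vCPU left
host 1: place 19 vCPU, 29 vCPU left
host 1: place 9 vCPU, 20 vCPU left
host 1: place 5 vCPU, 15 vCPU left
host 1: place 14 vCPU, 1 vCPU left
host 2: place 17 vCPU, 47 vCPU left
host 2: place 18 vCPU, 29 vCPU left
host 3: place 36 vCPU, 28 vCPU left
host 4: place 44 vCPU, 20 vCPU left
host 5: place 43 vCPU, 21 vCPU left
host 2: place 11 vCPU, 18 vCPU left
host 2: place 15 vCPU, 3 vCPU left
host 6: place 36 vCPU, 28 vCPU left
host 3: place 5 vCPU, 23 vCPU left
host 3: place 18 vCPU, 5 vCPU left
host 7: place 47 vCPU, 17 vCPU left
host 8: place 33 vCPU, 31 vCPU left
8 hosts × 64 vCPU = 512 vCPU; used 386 vCPU; unused 126 vCPU.

126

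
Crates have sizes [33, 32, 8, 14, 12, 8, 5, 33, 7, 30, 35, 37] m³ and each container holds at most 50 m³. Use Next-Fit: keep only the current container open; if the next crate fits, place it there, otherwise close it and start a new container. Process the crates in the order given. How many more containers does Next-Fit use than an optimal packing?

Next-Fit: [33] [32,8] [14,12,8,5] [33,7] [30] [35] [37] → 7 containers.
Total size 254 m³; any packing needs at least ⌈254/50⌉ = 6 containers.
An optimal packing achieves that bound: [37,12] [35,14] [33,8,8] [33,7,5] [32] [30] → 6 containers.
Excess: 7 − 6 = 1.

1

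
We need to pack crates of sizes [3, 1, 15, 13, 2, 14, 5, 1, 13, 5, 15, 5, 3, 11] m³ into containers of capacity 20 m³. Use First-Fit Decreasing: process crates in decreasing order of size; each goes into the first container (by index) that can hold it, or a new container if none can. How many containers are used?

Sorted descending: 15, 15, 14, 13, 13, 11, 5, 5, 5, 3, 3, 2, 1, 1.
Put 15 m³ in container 1; 5 m³ remain.
Put 15 m³ in container 2; 5 m³ remain.
Put 14 m³ in container 3; 6 m³ remain.
Put 13 m³ in container 4; 7 m³ remain.
Put 13 m³ in container 5; 7 m³ remain.
Put 11 m³ in container 6; 9 m³ remain.
Put 5 m³ in container 1; 0 m³ remain.
Put 5 m³ in container 2; 0 m³ remain.
Put 5 m³ in container 3; 1 m³ remain.
Put 3 m³ in container 4; 4 m³ remain.
Put 3 m³ in container 4; 1 m³ remain.
Put 2 m³ in container 5; 5 m³ remain.
Put 1 m³ in container 3; 0 m³ remain.
Put 1 m³ in container 4; 0 m³ remain.

6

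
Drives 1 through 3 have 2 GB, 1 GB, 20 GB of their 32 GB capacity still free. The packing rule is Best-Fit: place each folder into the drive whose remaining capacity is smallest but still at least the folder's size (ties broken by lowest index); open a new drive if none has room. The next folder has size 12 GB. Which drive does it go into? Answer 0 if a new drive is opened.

Drives with room: drive 3 (20 GB).
Tightest fit is drive 3 with 20 GB free.

3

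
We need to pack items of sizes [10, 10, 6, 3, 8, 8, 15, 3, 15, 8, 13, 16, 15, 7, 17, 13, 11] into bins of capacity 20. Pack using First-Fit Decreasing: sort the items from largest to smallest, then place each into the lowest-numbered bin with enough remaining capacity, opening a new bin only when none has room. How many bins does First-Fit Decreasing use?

Sorted descending: 17, 16, 15, 15, 15, 13, 13, 11, 10, 10, 8, 8, 8, 7, 6, 3, 3.
bin 1: place 17, 3 left
bin 2: place 16, 4 left
bin 3: place 15, 5 left
bin 4: place 15, 5 left
bin 5: place 15, 5 left
bin 6: place 13, 7 left
bin 7: place 13, 7 left
bin 8: place 11, 9 left
bin 9: place 10, 10 left
bin 9: place 10, 0 left
bin 8: place 8, 1 left
bin 10: place 8, 12 left
bin 10: place 8, 4 left
bin 6: place 7, 0 left
bin 7: place 6, 1 left
bin 1: place 3, 0 left
bin 2: place 3, 1 left
Final bins: [17,3] [16,3] [15] [15] [15] [13,7] [13,6] [11,8] [10,10] [8,8].

10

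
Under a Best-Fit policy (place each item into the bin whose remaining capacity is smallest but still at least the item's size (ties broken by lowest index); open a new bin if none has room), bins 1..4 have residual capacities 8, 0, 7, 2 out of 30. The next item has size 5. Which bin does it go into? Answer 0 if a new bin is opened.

Bins with room: bin 1 (8), bin 3 (7).
Tightest fit is bin 3 with 7 free.

3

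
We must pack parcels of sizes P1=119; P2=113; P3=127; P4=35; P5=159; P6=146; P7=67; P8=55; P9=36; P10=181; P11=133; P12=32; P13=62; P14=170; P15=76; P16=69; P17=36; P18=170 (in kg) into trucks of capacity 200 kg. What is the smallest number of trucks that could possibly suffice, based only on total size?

9

Total size = 119 + 113 + 127 + 35 + 159 + 146 + 67 + 55 + 36 + 181 + 133 + 32 + 62 + 170 + 76 + 69 + 36 + 170 = 1786 kg.
⌈1786 / 200⌉ = 9.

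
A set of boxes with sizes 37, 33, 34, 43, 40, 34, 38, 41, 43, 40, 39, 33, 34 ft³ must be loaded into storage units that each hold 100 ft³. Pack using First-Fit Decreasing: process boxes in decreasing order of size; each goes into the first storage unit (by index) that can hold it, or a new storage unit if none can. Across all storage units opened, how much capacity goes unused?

Sorted descending: 43, 43, 41, 40, 40, 39, 38, 37, 34, 34, 34, 33, 33.
Put 43 ft³ in storage unit 1; 57 ft³ remain.
Put 43 ft³ in storage unit 1; 14 ft³ remain.
Put 41 ft³ in storage unit 2; 59 ft³ remain.
Put 40 ft³ in storage unit 2; 19 ft³ remain.
Put 40 ft³ in storage unit 3; 60 ft³ remain.
Put 39 ft³ in storage unit 3; 21 ft³ remain.
Put 38 ft³ in storage unit 4; 62 ft³ remain.
Put 37 ft³ in storage unit 4; 25 ft³ remain.
Put 34 ft³ in storage unit 5; 66 ft³ remain.
Put 34 ft³ in storage unit 5; 32 ft³ remain.
Put 34 ft³ in storage unit 6; 66 ft³ remain.
Put 33 ft³ in storage unit 6; 33 ft³ remain.
Put 33 ft³ in storage unit 6; 0 ft³ remain.
6 storage units × 100 ft³ = 600 ft³; used 489 ft³; unused 111 ft³.

111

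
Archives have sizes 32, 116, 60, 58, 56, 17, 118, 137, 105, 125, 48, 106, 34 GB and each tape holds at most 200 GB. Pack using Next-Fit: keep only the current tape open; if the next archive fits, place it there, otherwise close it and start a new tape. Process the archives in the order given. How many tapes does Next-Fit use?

7 tapes

32 GB → tape 1 (remaining 168 GB)
116 GB → tape 1 (remaining 52 GB)
60 GB → tape 2 (remaining 140 GB)
58 GB → tape 2 (remaining 82 GB)
56 GB → tape 2 (remaining 26 GB)
17 GB → tape 2 (remaining 9 GB)
118 GB → tape 3 (remaining 82 GB)
137 GB → tape 4 (remaining 63 GB)
105 GB → tape 5 (remaining 95 GB)
125 GB → tape 6 (remaining 75 GB)
48 GB → tape 6 (remaining 27 GB)
106 GB → tape 7 (remaining 94 GB)
34 GB → tape 7 (remaining 60 GB)
Final tapes: [32,116] [60,58,56,17] [118] [137] [105] [125,48] [106,34].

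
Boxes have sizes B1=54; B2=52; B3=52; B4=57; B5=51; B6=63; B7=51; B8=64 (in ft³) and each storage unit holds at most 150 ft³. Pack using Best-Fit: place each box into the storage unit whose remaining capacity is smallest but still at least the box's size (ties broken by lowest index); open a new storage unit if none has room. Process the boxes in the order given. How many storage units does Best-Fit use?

storage unit 1: place B1 (54 ft³), 96 ft³ left
storage unit 1: place B2 (52 ft³), 44 ft³ left
storage unit 2: place B3 (52 ft³), 98 ft³ left
storage unit 2: place B4 (57 ft³), 41 ft³ left
storage unit 3: place B5 (51 ft³), 99 ft³ left
storage unit 3: place B6 (63 ft³), 36 ft³ left
storage unit 4: place B7 (51 ft³), 99 ft³ left
storage unit 4: place B8 (64 ft³), 35 ft³ left
Final storage units: [54,52] [52,57] [51,63] [51,64].

4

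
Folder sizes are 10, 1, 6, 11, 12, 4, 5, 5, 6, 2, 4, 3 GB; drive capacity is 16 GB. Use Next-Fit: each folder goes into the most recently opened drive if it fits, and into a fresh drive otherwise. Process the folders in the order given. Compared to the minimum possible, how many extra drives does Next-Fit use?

Next-Fit: [10,1] [6] [11] [12,4] [5,5,6] [2,4,3] → 6 drives.
Total size 69 GB; any packing needs at least ⌈69/16⌉ = 5 drives.
An optimal packing achieves that bound: [12,4] [11,5] [10,6] [6,5,4,1] [3,2] → 5 drives.
Excess: 6 − 5 = 1.

1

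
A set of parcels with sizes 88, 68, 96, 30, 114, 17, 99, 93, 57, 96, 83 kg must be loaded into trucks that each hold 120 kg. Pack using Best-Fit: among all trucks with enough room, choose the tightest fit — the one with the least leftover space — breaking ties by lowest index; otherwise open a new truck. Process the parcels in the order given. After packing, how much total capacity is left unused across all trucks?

239

88 kg → truck 1 (remaining 32 kg)
68 kg → truck 2 (remaining 52 kg)
96 kg → truck 3 (remaining 24 kg)
30 kg → truck 1 (remaining 2 kg)
114 kg → truck 4 (remaining 6 kg)
17 kg → truck 3 (remaining 7 kg)
99 kg → truck 5 (remaining 21 kg)
93 kg → truck 6 (remaining 27 kg)
57 kg → truck 7 (remaining 63 kg)
96 kg → truck 8 (remaining 24 kg)
83 kg → truck 9 (remaining 37 kg)
9 trucks × 120 kg = 1080 kg; used 841 kg; unused 239 kg.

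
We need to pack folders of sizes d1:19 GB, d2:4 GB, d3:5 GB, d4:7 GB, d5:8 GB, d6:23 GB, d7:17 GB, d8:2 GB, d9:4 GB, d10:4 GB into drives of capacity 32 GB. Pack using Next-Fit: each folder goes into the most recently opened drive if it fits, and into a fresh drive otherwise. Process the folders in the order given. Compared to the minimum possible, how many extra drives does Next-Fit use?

1

Next-Fit: [19,4,5] [7,8] [23] [17,2,4,4] → 4 drives.
Total size 93 GB; any packing needs at least ⌈93/32⌉ = 3 drives.
An optimal packing achieves that bound: [23,8] [19,7,5] [17,4,4,4,2] → 3 drives.
Excess: 4 − 3 = 1.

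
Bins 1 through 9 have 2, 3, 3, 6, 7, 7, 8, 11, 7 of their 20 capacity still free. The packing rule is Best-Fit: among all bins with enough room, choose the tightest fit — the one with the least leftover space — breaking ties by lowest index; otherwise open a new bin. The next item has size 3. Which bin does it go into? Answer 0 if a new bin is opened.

Bins with room: bin 2 (3), bin 3 (3), bin 4 (6), bin 5 (7), bin 6 (7), bin 7 (8), bin 8 (11), bin 9 (7).
Tightest fit is bin 2 with 3 free.

2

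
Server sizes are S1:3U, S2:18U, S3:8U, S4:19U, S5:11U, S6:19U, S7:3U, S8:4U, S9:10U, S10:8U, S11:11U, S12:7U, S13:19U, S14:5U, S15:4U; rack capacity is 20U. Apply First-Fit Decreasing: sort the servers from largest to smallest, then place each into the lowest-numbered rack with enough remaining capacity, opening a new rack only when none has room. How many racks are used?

8

Sorted descending: 19, 19, 19, 18, 11, 11, 10, 8, 8, 7, 5, 4, 4, 3, 3.
19U → rack 1 (remaining 1U)
19U → rack 2 (remaining 1U)
19U → rack 3 (remaining 1U)
18U → rack 4 (remaining 2U)
11U → rack 5 (remaining 9U)
11U → rack 6 (remaining 9U)
10U → rack 7 (remaining 10U)
8U → rack 5 (remaining 1U)
8U → rack 6 (remaining 1U)
7U → rack 7 (remaining 3U)
5U → rack 8 (remaining 15U)
4U → rack 8 (remaining 11U)
4U → rack 8 (remaining 7U)
3U → rack 7 (remaining 0U)
3U → rack 8 (remaining 4U)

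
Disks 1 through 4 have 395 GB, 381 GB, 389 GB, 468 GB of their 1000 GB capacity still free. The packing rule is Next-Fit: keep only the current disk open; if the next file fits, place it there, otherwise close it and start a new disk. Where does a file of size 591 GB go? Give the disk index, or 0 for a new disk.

Next-Fit only looks at disk 4, which has 468 GB free.
591 GB does not fit, so a new disk is opened.

0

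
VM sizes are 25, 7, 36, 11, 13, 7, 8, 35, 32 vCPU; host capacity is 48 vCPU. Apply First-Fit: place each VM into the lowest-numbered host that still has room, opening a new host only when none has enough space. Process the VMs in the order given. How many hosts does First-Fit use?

host 1: place 25 vCPU, 23 vCPU left
host 1: place 7 vCPU, 16 vCPU left
host 2: place 36 vCPU, 12 vCPU left
host 1: place 11 vCPU, 5 vCPU left
host 3: place 13 vCPU, 35 vCPU left
host 2: place 7 vCPU, 5 vCPU left
host 3: place 8 vCPU, 27 vCPU left
host 4: place 35 vCPU, 13 vCPU left
host 5: place 32 vCPU, 16 vCPU left

5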